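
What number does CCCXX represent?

CCCXX: C=100, C=100, C=100, X=10, X=10
100 + 100 + 100 + 10 + 10 = 320

320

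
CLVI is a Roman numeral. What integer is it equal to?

CLVI: C=100, L=50, V=5, I=1
100 + 50 + 5 + 1 = 156

156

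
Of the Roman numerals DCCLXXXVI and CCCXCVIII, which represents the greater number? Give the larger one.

DCCLXXXVI = 786
CCCXCVIII = 398
786 is larger

DCCLXXXVI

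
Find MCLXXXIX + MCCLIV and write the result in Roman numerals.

MCLXXXIX = 1189
MCCLIV = 1254
1189 + 1254 = 2443

MMCDXLIII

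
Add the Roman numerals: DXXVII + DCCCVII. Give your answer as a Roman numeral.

DXXVII = 527
DCCCVII = 807
527 + 807 = 1334

MCCCXXXIV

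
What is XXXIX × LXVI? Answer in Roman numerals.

XXXIX = 39
LXVI = 66
39 × 66 = 2574

MMDLXXIV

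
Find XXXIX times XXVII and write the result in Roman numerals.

XXXIX = 39
XXVII = 27
39 × 27 = 1053

MLIII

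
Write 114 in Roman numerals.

Convert 114 to Roman numerals:
  114 contains 1×100 (C)
  14 contains 1×10 (X)
  4 contains 1×4 (IV)

CXIV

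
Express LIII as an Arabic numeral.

LIII: L=50, I=1, I=1, I=1
50 + 1 + 1 + 1 = 53

53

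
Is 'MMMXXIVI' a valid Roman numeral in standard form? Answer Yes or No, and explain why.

'MMMXXIVI': I cannot come right after the subtractive pair IV: once I is subtracted in IV, the next symbol must be smaller than I

No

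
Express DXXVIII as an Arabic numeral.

DXXVIII: D=500, X=10, X=10, V=5, I=1, I=1, I=1
500 + 10 + 10 + 5 + 1 + 1 + 1 = 528

528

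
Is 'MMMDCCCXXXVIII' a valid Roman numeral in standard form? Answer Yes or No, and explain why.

'MMMDCCCXXXVIII': Check the rules: uses only the symbols I, V, X, L, C, D, M; no symbol is repeated more than three times in a row; V, L and D each appear at most once; no smaller symbol precedes a larger one (values never increase from left to right). Value: M (1000) + M (1000) + M (1000) + D (500) + C (100) + C (100) + C (100) + X (10) + X (10) + X (10) + V (5) + I (1) + I (1) + I (1) = 3838. So it is a valid standard Roman numeral.

Yes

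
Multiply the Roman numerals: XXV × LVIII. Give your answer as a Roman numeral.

XXV = 25
LVIII = 58
25 × 58 = 1450

MCDL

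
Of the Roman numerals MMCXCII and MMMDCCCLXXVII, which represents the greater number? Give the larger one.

MMCXCII = 2192
MMMDCCCLXXVII = 3877
3877 is larger

MMMDCCCLXXVII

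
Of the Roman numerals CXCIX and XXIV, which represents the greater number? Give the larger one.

CXCIX = 199
XXIV = 24
199 is larger

CXCIX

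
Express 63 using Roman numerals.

Convert 63 to Roman numerals:
  63 contains 1×50 (L)
  13 contains 1×10 (X)
  3 contains 3×1 (III)

LXIII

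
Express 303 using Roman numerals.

Convert 303 to Roman numerals:
  303 contains 3×100 (CCC)
  3 contains 3×1 (III)

CCCIII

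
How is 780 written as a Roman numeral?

Convert 780 to Roman numerals:
  780 contains 1×500 (D)
  280 contains 2×100 (CC)
  80 contains 1×50 (L)
  30 contains 3×10 (XXX)

DCCLXXX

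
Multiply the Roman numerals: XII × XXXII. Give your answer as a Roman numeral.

XII = 12
XXXII = 32
12 × 32 = 384

CCCLXXXIV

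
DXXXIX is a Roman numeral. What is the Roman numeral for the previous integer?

DXXXIX = 539; previous is 538

DXXXVIII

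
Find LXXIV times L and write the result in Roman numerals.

LXXIV = 74
L = 50
74 × 50 = 3700

MMMDCC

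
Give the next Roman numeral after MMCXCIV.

MMCXCIV = 2194, so the next integer is 2194 + 1 = 2195

MMCXCV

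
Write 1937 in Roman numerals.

Convert 1937 to Roman numerals:
  1937 contains 1×1000 (M)
  937 contains 1×900 (CM)
  37 contains 3×10 (XXX)
  7 contains 1×5 (V)
  2 contains 2×1 (II)

MCMXXXVII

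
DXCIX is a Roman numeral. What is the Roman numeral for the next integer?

DXCIX = 599; next is 600

DC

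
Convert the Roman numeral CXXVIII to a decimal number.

CXXVIII: C=100, X=10, X=10, V=5, I=1, I=1, I=1
100 + 10 + 10 + 5 + 1 + 1 + 1 = 128

128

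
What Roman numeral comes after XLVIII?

XLVIII = 48, so the next integer is 48 + 1 = 49

XLIX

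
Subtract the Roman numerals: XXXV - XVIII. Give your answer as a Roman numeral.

XXXV = 35
XVIII = 18
35 - 18 = 17

XVII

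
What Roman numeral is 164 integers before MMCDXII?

MMCDXII = 2412
2412 - 164 = 2248

MMCCXLVIII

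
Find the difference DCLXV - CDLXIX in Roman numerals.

DCLXV = 665
CDLXIX = 469
665 - 469 = 196

CXCVI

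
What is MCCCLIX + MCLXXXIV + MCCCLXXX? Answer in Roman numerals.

MCCCLIX = 1359, MCLXXXIV = 1184, MCCCLXXX = 1380
1359 + 1184 = 2543
2543 + 1380 = 3923

MMMCMXXIII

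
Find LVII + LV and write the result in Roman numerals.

LVII = 57
LV = 55
57 + 55 = 112

CXII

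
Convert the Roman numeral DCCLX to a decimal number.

DCCLX: D=500, C=100, C=100, L=50, X=10
500 + 100 + 100 + 50 + 10 = 760

760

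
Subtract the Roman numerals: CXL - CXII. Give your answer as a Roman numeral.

CXL = 140
CXII = 112
140 - 112 = 28

XXVIII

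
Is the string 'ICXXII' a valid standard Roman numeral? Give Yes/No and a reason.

'ICXXII': Invalid subtractive combination: IC

No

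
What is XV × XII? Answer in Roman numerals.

XV = 15
XII = 12
15 × 12 = 180

CLXXX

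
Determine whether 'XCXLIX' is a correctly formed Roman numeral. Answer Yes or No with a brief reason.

'XCXLIX': X (position 1) comes before the larger symbol L (position 4) without being directly in front of it as a subtractive pair; apart from IV, IX, XL, XC, CD and CM, symbols must go from largest to smallest

No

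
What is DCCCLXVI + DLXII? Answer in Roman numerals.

DCCCLXVI = 866
DLXII = 562
866 + 562 = 1428

MCDXXVIII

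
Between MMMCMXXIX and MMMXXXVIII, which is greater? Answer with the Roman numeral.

MMMCMXXIX = 3929
MMMXXXVIII = 3038
3929 is larger

MMMCMXXIX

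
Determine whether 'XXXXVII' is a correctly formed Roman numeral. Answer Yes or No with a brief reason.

'XXXXVII': More than 3 consecutive X's

No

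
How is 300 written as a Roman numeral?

Convert 300 to Roman numerals:
  300 contains 3×100 (CCC)

CCC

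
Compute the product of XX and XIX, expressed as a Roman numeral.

XX = 20
XIX = 19
20 × 19 = 380

CCCLXXX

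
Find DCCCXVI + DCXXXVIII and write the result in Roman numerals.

DCCCXVI = 816
DCXXXVIII = 638
816 + 638 = 1454

MCDLIV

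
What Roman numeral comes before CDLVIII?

CDLVIII = 458; previous is 457

CDLVII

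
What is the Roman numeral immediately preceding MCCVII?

MCCVII = 1207, so the previous integer is 1207 - 1 = 1206

MCCVI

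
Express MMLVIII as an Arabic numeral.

MMLVIII: M=1000, M=1000, L=50, V=5, I=1, I=1, I=1
1000 + 1000 + 50 + 5 + 1 + 1 + 1 = 2058

2058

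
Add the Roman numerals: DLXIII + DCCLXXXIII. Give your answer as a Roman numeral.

DLXIII = 563
DCCLXXXIII = 783
563 + 783 = 1346

MCCCXLVI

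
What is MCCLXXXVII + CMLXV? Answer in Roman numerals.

MCCLXXXVII = 1287
CMLXV = 965
1287 + 965 = 2252

MMCCLII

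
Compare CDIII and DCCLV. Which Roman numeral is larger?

CDIII = 403
DCCLV = 755
755 is larger

DCCLV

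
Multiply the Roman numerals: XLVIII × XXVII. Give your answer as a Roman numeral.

XLVIII = 48
XXVII = 27
48 × 27 = 1296

MCCXCVI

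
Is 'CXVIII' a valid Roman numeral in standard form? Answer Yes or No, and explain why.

'CXVIII': Check the rules: uses only the symbols I, V, X, L, C, D, M; no symbol is repeated more than three times in a row; V, L and D each appear at most once; no smaller symbol precedes a larger one (values never increase from left to right). Value: C (100) + X (10) + V (5) + I (1) + I (1) + I (1) = 118. So it is a valid standard Roman numeral.

Yes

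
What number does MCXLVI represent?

MCXLVI: M=1000, C=100, XL=40, V=5, I=1
1000 + 100 + 40 + 5 + 1 = 1146

1146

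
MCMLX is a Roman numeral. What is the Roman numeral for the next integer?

MCMLX = 1960, so the next integer is 1960 + 1 = 1961

MCMLXI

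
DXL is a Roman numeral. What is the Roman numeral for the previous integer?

DXL = 540; previous is 539

DXXXIX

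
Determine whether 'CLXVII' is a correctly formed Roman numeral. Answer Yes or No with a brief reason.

'CLXVII': Check the rules: uses only the symbols I, V, X, L, C, D, M; no symbol is repeated more than three times in a row; V, L and D each appear at most once; no smaller symbol precedes a larger one (values never increase from left to right). Value: C (100) + L (50) + X (10) + V (5) + I (1) + I (1) = 167. So it is a valid standard Roman numeral.

Yes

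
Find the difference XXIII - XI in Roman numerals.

XXIII = 23
XI = 11
23 - 11 = 12

XII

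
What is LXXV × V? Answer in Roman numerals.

LXXV = 75
V = 5
75 × 5 = 375

CCCLXXV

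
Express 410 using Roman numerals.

Convert 410 to Roman numerals:
  410 contains 1×400 (CD)
  10 contains 1×10 (X)

CDX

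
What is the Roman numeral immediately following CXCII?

CXCII = 192, so the next integer is 192 + 1 = 193

CXCIII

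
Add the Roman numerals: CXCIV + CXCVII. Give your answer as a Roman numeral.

CXCIV = 194
CXCVII = 197
194 + 197 = 391

CCCXCI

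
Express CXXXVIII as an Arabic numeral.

CXXXVIII: C=100, X=10, X=10, X=10, V=5, I=1, I=1, I=1
100 + 10 + 10 + 10 + 5 + 1 + 1 + 1 = 138

138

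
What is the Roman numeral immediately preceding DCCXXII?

DCCXXII = 722; previous is 721

DCCXXI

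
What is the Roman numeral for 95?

Convert 95 to Roman numerals:
  95 contains 1×90 (XC)
  5 contains 1×5 (V)

XCV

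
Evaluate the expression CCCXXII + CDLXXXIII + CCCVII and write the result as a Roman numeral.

CCCXXII = 322, CDLXXXIII = 483, CCCVII = 307
322 + 483 = 805
805 + 307 = 1112

MCXII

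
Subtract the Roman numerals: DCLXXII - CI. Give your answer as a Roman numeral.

DCLXXII = 672
CI = 101
672 - 101 = 571

DLXXI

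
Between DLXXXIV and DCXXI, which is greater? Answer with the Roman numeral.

DLXXXIV = 584
DCXXI = 621
621 is larger

DCXXI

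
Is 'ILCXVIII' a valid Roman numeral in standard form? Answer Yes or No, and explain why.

'ILCXVIII': Invalid subtractive combination: IL

No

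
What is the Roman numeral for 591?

Convert 591 to Roman numerals:
  591 contains 1×500 (D)
  91 contains 1×90 (XC)
  1 contains 1×1 (I)

DXCI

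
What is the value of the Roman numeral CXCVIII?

CXCVIII: C=100, XC=90, V=5, I=1, I=1, I=1
100 + 90 + 5 + 1 + 1 + 1 = 198

198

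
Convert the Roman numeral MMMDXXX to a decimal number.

MMMDXXX: M=1000, M=1000, M=1000, D=500, X=10, X=10, X=10
1000 + 1000 + 1000 + 500 + 10 + 10 + 10 = 3530

3530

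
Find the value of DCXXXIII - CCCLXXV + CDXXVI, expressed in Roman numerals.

DCXXXIII = 633, CCCLXXV = 375, CDXXVI = 426
633 - 375 = 258
258 + 426 = 684

DCLXXXIV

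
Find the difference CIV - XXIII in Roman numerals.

CIV = 104
XXIII = 23
104 - 23 = 81

LXXXI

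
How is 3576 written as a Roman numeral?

Convert 3576 to Roman numerals:
  3576 contains 3×1000 (MMM)
  576 contains 1×500 (D)
  76 contains 1×50 (L)
  26 contains 2×10 (XX)
  6 contains 1×5 (V)
  1 contains 1×1 (I)

MMMDLXXVI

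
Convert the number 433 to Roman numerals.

Convert 433 to Roman numerals:
  433 contains 1×400 (CD)
  33 contains 3×10 (XXX)
  3 contains 3×1 (III)

CDXXXIII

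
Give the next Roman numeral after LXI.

LXI = 61, so the next integer is 61 + 1 = 62

LXII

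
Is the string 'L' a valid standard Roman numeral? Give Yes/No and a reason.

'L': Check the rules: uses only the symbols I, V, X, L, C, D, M; no symbol is repeated more than three times in a row; V, L and D each appear at most once; no smaller symbol precedes a larger one (values never increase from left to right). Value: L = 50. So it is a valid standard Roman numeral.

Yes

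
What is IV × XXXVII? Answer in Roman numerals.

IV = 4
XXXVII = 37
4 × 37 = 148

CXLVIII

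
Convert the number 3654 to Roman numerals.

Convert 3654 to Roman numerals:
  3654 contains 3×1000 (MMM)
  654 contains 1×500 (D)
  154 contains 1×100 (C)
  54 contains 1×50 (L)
  4 contains 1×4 (IV)

MMMDCLIV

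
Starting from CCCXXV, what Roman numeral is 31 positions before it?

CCCXXV = 325
325 - 31 = 294

CCXCIV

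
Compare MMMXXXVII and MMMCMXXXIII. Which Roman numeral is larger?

MMMXXXVII = 3037
MMMCMXXXIII = 3933
3933 is larger

MMMCMXXXIII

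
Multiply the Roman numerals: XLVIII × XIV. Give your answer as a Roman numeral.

XLVIII = 48
XIV = 14
48 × 14 = 672

DCLXXII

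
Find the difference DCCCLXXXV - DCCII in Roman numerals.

DCCCLXXXV = 885
DCCII = 702
885 - 702 = 183

CLXXXIII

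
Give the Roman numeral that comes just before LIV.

LIV = 54; previous is 53

LIII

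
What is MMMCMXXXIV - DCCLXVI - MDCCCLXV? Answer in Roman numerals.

MMMCMXXXIV = 3934, DCCLXVI = 766, MDCCCLXV = 1865
3934 - 766 = 3168
3168 - 1865 = 1303

MCCCIII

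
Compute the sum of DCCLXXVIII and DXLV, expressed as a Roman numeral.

DCCLXXVIII = 778
DXLV = 545
778 + 545 = 1323

MCCCXXIII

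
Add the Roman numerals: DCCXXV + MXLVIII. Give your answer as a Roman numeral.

DCCXXV = 725
MXLVIII = 1048
725 + 1048 = 1773

MDCCLXXIII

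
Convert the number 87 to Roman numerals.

Convert 87 to Roman numerals:
  87 contains 1×50 (L)
  37 contains 3×10 (XXX)
  7 contains 1×5 (V)
  2 contains 2×1 (II)

LXXXVII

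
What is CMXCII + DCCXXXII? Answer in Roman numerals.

CMXCII = 992
DCCXXXII = 732
992 + 732 = 1724

MDCCXXIV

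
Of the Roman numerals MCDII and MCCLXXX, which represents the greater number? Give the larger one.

MCDII = 1402
MCCLXXX = 1280
1402 is larger

MCDII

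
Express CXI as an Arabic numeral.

CXI: C=100, X=10, I=1
100 + 10 + 1 = 111

111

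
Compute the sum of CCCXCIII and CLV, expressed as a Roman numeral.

CCCXCIII = 393
CLV = 155
393 + 155 = 548

DXLVIII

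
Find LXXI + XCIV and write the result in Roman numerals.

LXXI = 71
XCIV = 94
71 + 94 = 165

CLXV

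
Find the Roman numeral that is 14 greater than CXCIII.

CXCIII = 193
193 + 14 = 207

CCVII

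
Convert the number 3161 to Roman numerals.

Convert 3161 to Roman numerals:
  3161 contains 3×1000 (MMM)
  161 contains 1×100 (C)
  61 contains 1×50 (L)
  11 contains 1×10 (X)
  1 contains 1×1 (I)

MMMCLXI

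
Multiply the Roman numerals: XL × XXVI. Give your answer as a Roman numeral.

XL = 40
XXVI = 26
40 × 26 = 1040

MXL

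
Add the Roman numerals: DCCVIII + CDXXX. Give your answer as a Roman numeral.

DCCVIII = 708
CDXXX = 430
708 + 430 = 1138

MCXXXVIII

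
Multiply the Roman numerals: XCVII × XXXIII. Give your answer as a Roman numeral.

XCVII = 97
XXXIII = 33
97 × 33 = 3201

MMMCCI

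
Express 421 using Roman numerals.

Convert 421 to Roman numerals:
  421 contains 1×400 (CD)
  21 contains 2×10 (XX)
  1 contains 1×1 (I)

CDXXI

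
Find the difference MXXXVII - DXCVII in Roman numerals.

MXXXVII = 1037
DXCVII = 597
1037 - 597 = 440

CDXL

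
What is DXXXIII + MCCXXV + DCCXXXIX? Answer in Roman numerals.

DXXXIII = 533, MCCXXV = 1225, DCCXXXIX = 739
533 + 1225 = 1758
1758 + 739 = 2497

MMCDXCVII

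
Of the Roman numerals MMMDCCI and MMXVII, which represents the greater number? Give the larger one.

MMMDCCI = 3701
MMXVII = 2017
3701 is larger

MMMDCCI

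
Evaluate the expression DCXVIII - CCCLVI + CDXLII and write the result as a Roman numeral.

DCXVIII = 618, CCCLVI = 356, CDXLII = 442
618 - 356 = 262
262 + 442 = 704

DCCIV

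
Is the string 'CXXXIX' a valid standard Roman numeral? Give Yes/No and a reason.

'CXXXIX': Check the rules: uses only the symbols I, V, X, L, C, D, M; no symbol is repeated more than three times in a row; V, L and D each appear at most once; the only place a smaller symbol precedes a larger one is the allowed subtractive pair IX, the symbol right after such a pair (if any) is smaller than the pair's first symbol, and otherwise the values never increase from left to right. Value: C (100) + X (10) + X (10) + X (10) + IX (9) = 139. So it is a valid standard Roman numeral.

Yes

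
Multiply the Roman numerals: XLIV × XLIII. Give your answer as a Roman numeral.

XLIV = 44
XLIII = 43
44 × 43 = 1892

MDCCCXCII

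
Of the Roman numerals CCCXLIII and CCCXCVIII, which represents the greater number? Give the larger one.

CCCXLIII = 343
CCCXCVIII = 398
398 is larger

CCCXCVIII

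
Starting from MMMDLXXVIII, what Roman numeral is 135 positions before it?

MMMDLXXVIII = 3578
3578 - 135 = 3443

MMMCDXLIII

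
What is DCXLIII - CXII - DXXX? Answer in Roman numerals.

DCXLIII = 643, CXII = 112, DXXX = 530
643 - 112 = 531
531 - 530 = 1

I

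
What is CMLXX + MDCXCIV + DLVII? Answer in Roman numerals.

CMLXX = 970, MDCXCIV = 1694, DLVII = 557
970 + 1694 = 2664
2664 + 557 = 3221

MMMCCXXI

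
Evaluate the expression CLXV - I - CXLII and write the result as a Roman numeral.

CLXV = 165, I = 1, CXLII = 142
165 - 1 = 164
164 - 142 = 22

XXII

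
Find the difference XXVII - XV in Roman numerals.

XXVII = 27
XV = 15
27 - 15 = 12

XII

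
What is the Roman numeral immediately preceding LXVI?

LXVI = 66; previous is 65

LXV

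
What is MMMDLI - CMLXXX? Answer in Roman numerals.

MMMDLI = 3551
CMLXXX = 980
3551 - 980 = 2571

MMDLXXI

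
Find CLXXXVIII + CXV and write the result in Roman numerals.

CLXXXVIII = 188
CXV = 115
188 + 115 = 303

CCCIII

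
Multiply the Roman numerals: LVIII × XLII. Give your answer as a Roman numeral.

LVIII = 58
XLII = 42
58 × 42 = 2436

MMCDXXXVI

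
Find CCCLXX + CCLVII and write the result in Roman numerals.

CCCLXX = 370
CCLVII = 257
370 + 257 = 627

DCXXVII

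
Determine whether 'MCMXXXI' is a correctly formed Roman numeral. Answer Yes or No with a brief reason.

'MCMXXXI': Check the rules: uses only the symbols I, V, X, L, C, D, M; no symbol is repeated more than three times in a row; V, L and D each appear at most once; the only place a smaller symbol precedes a larger one is the allowed subtractive pair CM, the symbol right after such a pair (if any) is smaller than the pair's first symbol, and otherwise the values never increase from left to right. Value: M (1000) + CM (900) + X (10) + X (10) + X (10) + I (1) = 1931. So it is a valid standard Roman numeral.

Yes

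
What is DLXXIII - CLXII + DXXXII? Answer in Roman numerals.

DLXXIII = 573, CLXII = 162, DXXXII = 532
573 - 162 = 411
411 + 532 = 943

CMXLIII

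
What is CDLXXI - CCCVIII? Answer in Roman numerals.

CDLXXI = 471
CCCVIII = 308
471 - 308 = 163

CLXIII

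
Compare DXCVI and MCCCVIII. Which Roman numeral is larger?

DXCVI = 596
MCCCVIII = 1308
1308 is larger

MCCCVIII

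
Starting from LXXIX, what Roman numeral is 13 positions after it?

LXXIX = 79
79 + 13 = 92

XCII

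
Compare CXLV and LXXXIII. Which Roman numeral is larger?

CXLV = 145
LXXXIII = 83
145 is larger

CXLV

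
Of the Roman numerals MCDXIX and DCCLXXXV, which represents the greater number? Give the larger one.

MCDXIX = 1419
DCCLXXXV = 785
1419 is larger

MCDXIX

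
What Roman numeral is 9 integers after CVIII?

CVIII = 108
108 + 9 = 117

CXVII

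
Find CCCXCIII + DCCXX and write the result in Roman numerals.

CCCXCIII = 393
DCCXX = 720
393 + 720 = 1113

MCXIII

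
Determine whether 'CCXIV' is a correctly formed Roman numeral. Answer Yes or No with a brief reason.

'CCXIV': Check the rules: uses only the symbols I, V, X, L, C, D, M; no symbol is repeated more than three times in a row; V, L and D each appear at most once; the only place a smaller symbol precedes a larger one is the allowed subtractive pair IV, the symbol right after such a pair (if any) is smaller than the pair's first symbol, and otherwise the values never increase from left to right. Value: C (100) + C (100) + X (10) + IV (4) = 214. So it is a valid standard Roman numeral.

Yes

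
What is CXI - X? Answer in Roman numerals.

CXI = 111
X = 10
111 - 10 = 101

CI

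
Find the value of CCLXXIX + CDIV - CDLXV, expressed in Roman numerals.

CCLXXIX = 279, CDIV = 404, CDLXV = 465
279 + 404 = 683
683 - 465 = 218

CCXVIII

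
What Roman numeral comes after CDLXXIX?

CDLXXIX = 479, so the next integer is 479 + 1 = 480

CDLXXX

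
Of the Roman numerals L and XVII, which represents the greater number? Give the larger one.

L = 50
XVII = 17
50 is larger

L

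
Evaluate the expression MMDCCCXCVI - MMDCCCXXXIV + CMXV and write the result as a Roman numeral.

MMDCCCXCVI = 2896, MMDCCCXXXIV = 2834, CMXV = 915
2896 - 2834 = 62
62 + 915 = 977

CMLXXVII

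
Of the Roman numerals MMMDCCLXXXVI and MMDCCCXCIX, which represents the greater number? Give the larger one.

MMMDCCLXXXVI = 3786
MMDCCCXCIX = 2899
3786 is larger

MMMDCCLXXXVI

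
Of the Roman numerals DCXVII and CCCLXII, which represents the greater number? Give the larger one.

DCXVII = 617
CCCLXII = 362
617 is larger

DCXVII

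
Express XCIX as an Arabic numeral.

XCIX: XC=90, IX=9
90 + 9 = 99

99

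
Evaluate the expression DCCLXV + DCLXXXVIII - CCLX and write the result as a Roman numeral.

DCCLXV = 765, DCLXXXVIII = 688, CCLX = 260
765 + 688 = 1453
1453 - 260 = 1193

MCXCIII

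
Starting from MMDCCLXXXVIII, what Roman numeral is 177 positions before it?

MMDCCLXXXVIII = 2788
2788 - 177 = 2611

MMDCXI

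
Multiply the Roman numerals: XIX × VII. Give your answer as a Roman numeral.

XIX = 19
VII = 7
19 × 7 = 133

CXXXIII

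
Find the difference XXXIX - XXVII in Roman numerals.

XXXIX = 39
XXVII = 27
39 - 27 = 12

XII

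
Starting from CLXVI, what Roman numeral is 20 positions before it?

CLXVI = 166
166 - 20 = 146

CXLVI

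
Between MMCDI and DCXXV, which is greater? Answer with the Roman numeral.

MMCDI = 2401
DCXXV = 625
2401 is larger

MMCDI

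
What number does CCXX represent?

CCXX: C=100, C=100, X=10, X=10
100 + 100 + 10 + 10 = 220

220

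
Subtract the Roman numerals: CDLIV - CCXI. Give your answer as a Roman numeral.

CDLIV = 454
CCXI = 211
454 - 211 = 243

CCXLIII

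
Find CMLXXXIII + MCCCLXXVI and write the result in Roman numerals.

CMLXXXIII = 983
MCCCLXXVI = 1376
983 + 1376 = 2359

MMCCCLIX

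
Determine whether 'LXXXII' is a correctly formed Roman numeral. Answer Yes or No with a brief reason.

'LXXXII': Check the rules: uses only the symbols I, V, X, L, C, D, M; no symbol is repeated more than three times in a row; V, L and D each appear at most once; no smaller symbol precedes a larger one (values never increase from left to right). Value: L (50) + X (10) + X (10) + X (10) + I (1) + I (1) = 82. So it is a valid standard Roman numeral.

Yes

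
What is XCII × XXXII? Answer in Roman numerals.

XCII = 92
XXXII = 32
92 × 32 = 2944

MMCMXLIV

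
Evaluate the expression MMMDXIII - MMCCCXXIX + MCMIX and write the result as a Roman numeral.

MMMDXIII = 3513, MMCCCXXIX = 2329, MCMIX = 1909
3513 - 2329 = 1184
1184 + 1909 = 3093

MMMXCIII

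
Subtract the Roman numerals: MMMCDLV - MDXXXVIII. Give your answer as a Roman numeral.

MMMCDLV = 3455
MDXXXVIII = 1538
3455 - 1538 = 1917

MCMXVII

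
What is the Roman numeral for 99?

Convert 99 to Roman numerals:
  99 contains 1×90 (XC)
  9 contains 1×9 (IX)

XCIX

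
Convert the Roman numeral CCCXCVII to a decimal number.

CCCXCVII: C=100, C=100, C=100, XC=90, V=5, I=1, I=1
100 + 100 + 100 + 90 + 5 + 1 + 1 = 397

397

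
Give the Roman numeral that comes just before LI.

LI = 51, so the previous integer is 51 - 1 = 50

L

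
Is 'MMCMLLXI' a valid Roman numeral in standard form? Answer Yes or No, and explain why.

'MMCMLLXI': L should not appear more than once

No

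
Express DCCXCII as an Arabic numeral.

DCCXCII: D=500, C=100, C=100, XC=90, I=1, I=1
500 + 100 + 100 + 90 + 1 + 1 = 792

792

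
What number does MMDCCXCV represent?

MMDCCXCV: M=1000, M=1000, D=500, C=100, C=100, XC=90, V=5
1000 + 1000 + 500 + 100 + 100 + 90 + 5 = 2795

2795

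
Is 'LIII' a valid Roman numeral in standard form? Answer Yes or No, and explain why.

'LIII': Check the rules: uses only the symbols I, V, X, L, C, D, M; no symbol is repeated more than three times in a row; V, L and D each appear at most once; no smaller symbol precedes a larger one (values never increase from left to right). Value: L (50) + I (1) + I (1) + I (1) = 53. So it is a valid standard Roman numeral.

Yes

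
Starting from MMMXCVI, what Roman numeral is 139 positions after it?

MMMXCVI = 3096
3096 + 139 = 3235

MMMCCXXXV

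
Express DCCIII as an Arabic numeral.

DCCIII: D=500, C=100, C=100, I=1, I=1, I=1
500 + 100 + 100 + 1 + 1 + 1 = 703

703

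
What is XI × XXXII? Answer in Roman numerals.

XI = 11
XXXII = 32
11 × 32 = 352

CCCLII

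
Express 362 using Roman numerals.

Convert 362 to Roman numerals:
  362 contains 3×100 (CCC)
  62 contains 1×50 (L)
  12 contains 1×10 (X)
  2 contains 2×1 (II)

CCCLXII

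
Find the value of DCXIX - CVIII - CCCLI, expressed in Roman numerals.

DCXIX = 619, CVIII = 108, CCCLI = 351
619 - 108 = 511
511 - 351 = 160

CLX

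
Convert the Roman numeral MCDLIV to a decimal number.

MCDLIV: M=1000, CD=400, L=50, IV=4
1000 + 400 + 50 + 4 = 1454

1454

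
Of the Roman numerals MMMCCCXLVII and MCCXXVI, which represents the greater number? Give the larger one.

MMMCCCXLVII = 3347
MCCXXVI = 1226
3347 is larger

MMMCCCXLVII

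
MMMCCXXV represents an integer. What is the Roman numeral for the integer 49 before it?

MMMCCXXV = 3225
3225 - 49 = 3176

MMMCLXXVI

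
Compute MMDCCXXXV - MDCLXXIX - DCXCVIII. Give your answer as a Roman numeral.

MMDCCXXXV = 2735, MDCLXXIX = 1679, DCXCVIII = 698
2735 - 1679 = 1056
1056 - 698 = 358

CCCLVIII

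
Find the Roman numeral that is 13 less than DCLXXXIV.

DCLXXXIV = 684
684 - 13 = 671

DCLXXI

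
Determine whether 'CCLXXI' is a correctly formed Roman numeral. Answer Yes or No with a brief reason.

'CCLXXI': Check the rules: uses only the symbols I, V, X, L, C, D, M; no symbol is repeated more than three times in a row; V, L and D each appear at most once; no smaller symbol precedes a larger one (values never increase from left to right). Value: C (100) + C (100) + L (50) + X (10) + X (10) + I (1) = 271. So it is a valid standard Roman numeral.

Yes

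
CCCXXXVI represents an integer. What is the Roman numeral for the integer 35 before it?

CCCXXXVI = 336
336 - 35 = 301

CCCI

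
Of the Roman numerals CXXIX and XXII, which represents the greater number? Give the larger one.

CXXIX = 129
XXII = 22
129 is larger

CXXIX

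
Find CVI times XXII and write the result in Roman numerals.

CVI = 106
XXII = 22
106 × 22 = 2332

MMCCCXXXII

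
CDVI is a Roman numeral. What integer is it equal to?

CDVI: CD=400, V=5, I=1
400 + 5 + 1 = 406

406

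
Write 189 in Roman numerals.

Convert 189 to Roman numerals:
  189 contains 1×100 (C)
  89 contains 1×50 (L)
  39 contains 3×10 (XXX)
  9 contains 1×9 (IX)

CLXXXIX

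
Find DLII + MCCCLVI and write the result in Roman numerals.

DLII = 552
MCCCLVI = 1356
552 + 1356 = 1908

MCMVIII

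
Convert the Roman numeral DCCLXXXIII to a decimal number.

DCCLXXXIII: D=500, C=100, C=100, L=50, X=10, X=10, X=10, I=1, I=1, I=1
500 + 100 + 100 + 50 + 10 + 10 + 10 + 1 + 1 + 1 = 783

783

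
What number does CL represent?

CL: C=100, L=50
100 + 50 = 150

150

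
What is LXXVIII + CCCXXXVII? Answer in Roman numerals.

LXXVIII = 78
CCCXXXVII = 337
78 + 337 = 415

CDXV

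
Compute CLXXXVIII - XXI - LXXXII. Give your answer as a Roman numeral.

CLXXXVIII = 188, XXI = 21, LXXXII = 82
188 - 21 = 167
167 - 82 = 85

LXXXV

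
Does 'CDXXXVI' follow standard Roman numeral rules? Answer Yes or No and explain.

'CDXXXVI': Check the rules: uses only the symbols I, V, X, L, C, D, M; no symbol is repeated more than three times in a row; V, L and D each appear at most once; the only place a smaller symbol precedes a larger one is the allowed subtractive pair CD, the symbol right after such a pair (if any) is smaller than the pair's first symbol, and otherwise the values never increase from left to right. Value: CD (400) + X (10) + X (10) + X (10) + V (5) + I (1) = 436. So it is a valid standard Roman numeral.

Yes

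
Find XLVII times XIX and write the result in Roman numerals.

XLVII = 47
XIX = 19
47 × 19 = 893

DCCCXCIII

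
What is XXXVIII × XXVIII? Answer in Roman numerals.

XXXVIII = 38
XXVIII = 28
38 × 28 = 1064

MLXIV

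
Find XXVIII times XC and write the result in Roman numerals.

XXVIII = 28
XC = 90
28 × 90 = 2520

MMDXX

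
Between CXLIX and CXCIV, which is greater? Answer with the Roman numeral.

CXLIX = 149
CXCIV = 194
194 is larger

CXCIV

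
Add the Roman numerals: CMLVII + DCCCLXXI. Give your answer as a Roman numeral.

CMLVII = 957
DCCCLXXI = 871
957 + 871 = 1828

MDCCCXXVIII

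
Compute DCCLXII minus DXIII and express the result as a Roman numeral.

DCCLXII = 762
DXIII = 513
762 - 513 = 249

CCXLIX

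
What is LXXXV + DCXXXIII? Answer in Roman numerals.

LXXXV = 85
DCXXXIII = 633
85 + 633 = 718

DCCXVIII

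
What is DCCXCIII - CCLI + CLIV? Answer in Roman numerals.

DCCXCIII = 793, CCLI = 251, CLIV = 154
793 - 251 = 542
542 + 154 = 696

DCXCVI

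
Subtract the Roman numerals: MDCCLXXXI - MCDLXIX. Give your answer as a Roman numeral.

MDCCLXXXI = 1781
MCDLXIX = 1469
1781 - 1469 = 312

CCCXII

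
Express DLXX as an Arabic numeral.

DLXX: D=500, L=50, X=10, X=10
500 + 50 + 10 + 10 = 570

570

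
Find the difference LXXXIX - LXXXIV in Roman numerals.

LXXXIX = 89
LXXXIV = 84
89 - 84 = 5

V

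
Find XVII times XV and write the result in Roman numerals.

XVII = 17
XV = 15
17 × 15 = 255

CCLV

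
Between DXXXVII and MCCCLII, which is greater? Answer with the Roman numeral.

DXXXVII = 537
MCCCLII = 1352
1352 is larger

MCCCLII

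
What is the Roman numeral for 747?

Convert 747 to Roman numerals:
  747 contains 1×500 (D)
  247 contains 2×100 (CC)
  47 contains 1×40 (XL)
  7 contains 1×5 (V)
  2 contains 2×1 (II)

DCCXLVII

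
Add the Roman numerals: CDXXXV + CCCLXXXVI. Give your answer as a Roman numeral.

CDXXXV = 435
CCCLXXXVI = 386
435 + 386 = 821

DCCCXXI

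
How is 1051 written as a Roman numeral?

Convert 1051 to Roman numerals:
  1051 contains 1×1000 (M)
  51 contains 1×50 (L)
  1 contains 1×1 (I)

MLI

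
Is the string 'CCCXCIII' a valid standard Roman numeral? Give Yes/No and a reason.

'CCCXCIII': Check the rules: uses only the symbols I, V, X, L, C, D, M; no symbol is repeated more than three times in a row; V, L and D each appear at most once; the only place a smaller symbol precedes a larger one is the allowed subtractive pair XC, the symbol right after such a pair (if any) is smaller than the pair's first symbol, and otherwise the values never increase from left to right. Value: C (100) + C (100) + C (100) + XC (90) + I (1) + I (1) + I (1) = 393. So it is a valid standard Roman numeral.

Yes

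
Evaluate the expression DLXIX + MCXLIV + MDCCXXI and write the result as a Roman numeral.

DLXIX = 569, MCXLIV = 1144, MDCCXXI = 1721
569 + 1144 = 1713
1713 + 1721 = 3434

MMMCDXXXIV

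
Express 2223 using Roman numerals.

Convert 2223 to Roman numerals:
  2223 contains 2×1000 (MM)
  223 contains 2×100 (CC)
  23 contains 2×10 (XX)
  3 contains 3×1 (III)

MMCCXXIII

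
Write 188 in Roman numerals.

Convert 188 to Roman numerals:
  188 contains 1×100 (C)
  88 contains 1×50 (L)
  38 contains 3×10 (XXX)
  8 contains 1×5 (V)
  3 contains 3×1 (III)

CLXXXVIII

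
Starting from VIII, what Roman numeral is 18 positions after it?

VIII = 8
8 + 18 = 26

XXVI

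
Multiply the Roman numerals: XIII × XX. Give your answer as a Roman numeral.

XIII = 13
XX = 20
13 × 20 = 260

CCLX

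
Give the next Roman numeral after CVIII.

CVIII = 108, so the next integer is 108 + 1 = 109

CIX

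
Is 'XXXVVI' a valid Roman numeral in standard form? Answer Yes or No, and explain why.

'XXXVVI': V should not appear more than once

No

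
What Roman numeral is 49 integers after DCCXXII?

DCCXXII = 722
722 + 49 = 771

DCCLXXI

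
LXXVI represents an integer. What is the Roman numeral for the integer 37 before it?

LXXVI = 76
76 - 37 = 39

XXXIX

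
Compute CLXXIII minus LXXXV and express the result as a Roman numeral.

CLXXIII = 173
LXXXV = 85
173 - 85 = 88

LXXXVIII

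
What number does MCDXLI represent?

MCDXLI: M=1000, CD=400, XL=40, I=1
1000 + 400 + 40 + 1 = 1441

1441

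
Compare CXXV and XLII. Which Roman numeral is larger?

CXXV = 125
XLII = 42
125 is larger

CXXV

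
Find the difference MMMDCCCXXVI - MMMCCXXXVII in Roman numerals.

MMMDCCCXXVI = 3826
MMMCCXXXVII = 3237
3826 - 3237 = 589

DLXXXIX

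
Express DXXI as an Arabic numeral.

DXXI: D=500, X=10, X=10, I=1
500 + 10 + 10 + 1 = 521

521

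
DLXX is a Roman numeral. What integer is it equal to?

DLXX: D=500, L=50, X=10, X=10
500 + 50 + 10 + 10 = 570

570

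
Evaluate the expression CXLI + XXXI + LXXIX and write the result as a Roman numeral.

CXLI = 141, XXXI = 31, LXXIX = 79
141 + 31 = 172
172 + 79 = 251

CCLI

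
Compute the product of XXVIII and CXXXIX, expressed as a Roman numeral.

XXVIII = 28
CXXXIX = 139
28 × 139 = 3892

MMMDCCCXCII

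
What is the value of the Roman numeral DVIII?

DVIII: D=500, V=5, I=1, I=1, I=1
500 + 5 + 1 + 1 + 1 = 508

508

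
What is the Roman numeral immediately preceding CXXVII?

CXXVII = 127; previous is 126

CXXVI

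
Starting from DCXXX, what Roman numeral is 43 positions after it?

DCXXX = 630
630 + 43 = 673

DCLXXIII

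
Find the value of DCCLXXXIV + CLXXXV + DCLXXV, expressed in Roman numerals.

DCCLXXXIV = 784, CLXXXV = 185, DCLXXV = 675
784 + 185 = 969
969 + 675 = 1644

MDCXLIV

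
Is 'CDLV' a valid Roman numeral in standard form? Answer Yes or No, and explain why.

'CDLV': Check the rules: uses only the symbols I, V, X, L, C, D, M; no symbol is repeated more than three times in a row; V, L and D each appear at most once; the only place a smaller symbol precedes a larger one is the allowed subtractive pair CD, the symbol right after such a pair (if any) is smaller than the pair's first symbol, and otherwise the values never increase from left to right. Value: CD (400) + L (50) + V (5) = 455. So it is a valid standard Roman numeral.

Yes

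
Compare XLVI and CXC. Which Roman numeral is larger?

XLVI = 46
CXC = 190
190 is larger

CXC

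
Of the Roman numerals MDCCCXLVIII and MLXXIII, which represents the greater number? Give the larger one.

MDCCCXLVIII = 1848
MLXXIII = 1073
1848 is larger

MDCCCXLVIII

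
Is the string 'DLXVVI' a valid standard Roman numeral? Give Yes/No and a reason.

'DLXVVI': V should not appear more than once

No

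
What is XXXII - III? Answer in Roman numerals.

XXXII = 32
III = 3
32 - 3 = 29

XXIX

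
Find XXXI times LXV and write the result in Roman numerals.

XXXI = 31
LXV = 65
31 × 65 = 2015

MMXV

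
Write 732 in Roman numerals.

Convert 732 to Roman numerals:
  732 contains 1×500 (D)
  232 contains 2×100 (CC)
  32 contains 3×10 (XXX)
  2 contains 2×1 (II)

DCCXXXII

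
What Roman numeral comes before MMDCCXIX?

MMDCCXIX = 2719; previous is 2718

MMDCCXVIII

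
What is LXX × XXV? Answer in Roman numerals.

LXX = 70
XXV = 25
70 × 25 = 1750

MDCCL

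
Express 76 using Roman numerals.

Convert 76 to Roman numerals:
  76 contains 1×50 (L)
  26 contains 2×10 (XX)
  6 contains 1×5 (V)
  1 contains 1×1 (I)

LXXVI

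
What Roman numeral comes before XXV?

XXV = 25; previous is 24

XXIV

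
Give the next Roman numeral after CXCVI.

CXCVI = 196, so the next integer is 196 + 1 = 197

CXCVII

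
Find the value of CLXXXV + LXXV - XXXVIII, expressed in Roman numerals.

CLXXXV = 185, LXXV = 75, XXXVIII = 38
185 + 75 = 260
260 - 38 = 222

CCXXII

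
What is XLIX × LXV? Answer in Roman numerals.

XLIX = 49
LXV = 65
49 × 65 = 3185

MMMCLXXXV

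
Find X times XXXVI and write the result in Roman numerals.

X = 10
XXXVI = 36
10 × 36 = 360

CCCLX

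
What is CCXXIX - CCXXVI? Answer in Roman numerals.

CCXXIX = 229
CCXXVI = 226
229 - 226 = 3

III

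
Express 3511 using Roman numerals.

Convert 3511 to Roman numerals:
  3511 contains 3×1000 (MMM)
  511 contains 1×500 (D)
  11 contains 1×10 (X)
  1 contains 1×1 (I)

MMMDXI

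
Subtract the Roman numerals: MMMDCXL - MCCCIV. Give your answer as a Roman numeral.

MMMDCXL = 3640
MCCCIV = 1304
3640 - 1304 = 2336

MMCCCXXXVI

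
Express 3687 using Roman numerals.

Convert 3687 to Roman numerals:
  3687 contains 3×1000 (MMM)
  687 contains 1×500 (D)
  187 contains 1×100 (C)
  87 contains 1×50 (L)
  37 contains 3×10 (XXX)
  7 contains 1×5 (V)
  2 contains 2×1 (II)

MMMDCLXXXVII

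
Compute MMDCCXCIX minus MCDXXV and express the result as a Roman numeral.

MMDCCXCIX = 2799
MCDXXV = 1425
2799 - 1425 = 1374

MCCCLXXIV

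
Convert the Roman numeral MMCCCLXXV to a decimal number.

MMCCCLXXV: M=1000, M=1000, C=100, C=100, C=100, L=50, X=10, X=10, V=5
1000 + 1000 + 100 + 100 + 100 + 50 + 10 + 10 + 5 = 2375

2375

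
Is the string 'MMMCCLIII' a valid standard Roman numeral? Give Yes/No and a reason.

'MMMCCLIII': Check the rules: uses only the symbols I, V, X, L, C, D, M; no symbol is repeated more than three times in a row; V, L and D each appear at most once; no smaller symbol precedes a larger one (values never increase from left to right). Value: M (1000) + M (1000) + M (1000) + C (100) + C (100) + L (50) + I (1) + I (1) + I (1) = 3253. So it is a valid standard Roman numeral.

Yes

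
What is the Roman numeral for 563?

Convert 563 to Roman numerals:
  563 contains 1×500 (D)
  63 contains 1×50 (L)
  13 contains 1×10 (X)
  3 contains 3×1 (III)

DLXIII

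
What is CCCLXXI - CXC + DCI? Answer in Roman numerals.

CCCLXXI = 371, CXC = 190, DCI = 601
371 - 190 = 181
181 + 601 = 782

DCCLXXXII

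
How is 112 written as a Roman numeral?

Convert 112 to Roman numerals:
  112 contains 1×100 (C)
  12 contains 1×10 (X)
  2 contains 2×1 (II)

CXII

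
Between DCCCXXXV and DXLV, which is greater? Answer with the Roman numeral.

DCCCXXXV = 835
DXLV = 545
835 is larger

DCCCXXXV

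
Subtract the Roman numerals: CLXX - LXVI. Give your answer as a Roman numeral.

CLXX = 170
LXVI = 66
170 - 66 = 104

CIV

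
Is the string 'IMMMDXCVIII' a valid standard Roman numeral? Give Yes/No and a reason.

'IMMMDXCVIII': Invalid subtractive combination: IM

No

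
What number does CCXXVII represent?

CCXXVII: C=100, C=100, X=10, X=10, V=5, I=1, I=1
100 + 100 + 10 + 10 + 5 + 1 + 1 = 227

227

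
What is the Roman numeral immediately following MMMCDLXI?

MMMCDLXI = 3461; next is 3462

MMMCDLXII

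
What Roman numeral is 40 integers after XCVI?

XCVI = 96
96 + 40 = 136

CXXXVI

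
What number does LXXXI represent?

LXXXI: L=50, X=10, X=10, X=10, I=1
50 + 10 + 10 + 10 + 1 = 81

81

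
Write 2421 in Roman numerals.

Convert 2421 to Roman numerals:
  2421 contains 2×1000 (MM)
  421 contains 1×400 (CD)
  21 contains 2×10 (XX)
  1 contains 1×1 (I)

MMCDXXI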